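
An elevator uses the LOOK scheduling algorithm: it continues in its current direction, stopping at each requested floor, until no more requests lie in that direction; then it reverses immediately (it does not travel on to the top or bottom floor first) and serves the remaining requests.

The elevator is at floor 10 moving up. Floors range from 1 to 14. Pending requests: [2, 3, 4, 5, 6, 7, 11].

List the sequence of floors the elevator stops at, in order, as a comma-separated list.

Current: 10, moving UP
Serve above first (ascending): [11]
Then reverse, serve below (descending): [7, 6, 5, 4, 3, 2]

Answer: 11, 7, 6, 5, 4, 3, 2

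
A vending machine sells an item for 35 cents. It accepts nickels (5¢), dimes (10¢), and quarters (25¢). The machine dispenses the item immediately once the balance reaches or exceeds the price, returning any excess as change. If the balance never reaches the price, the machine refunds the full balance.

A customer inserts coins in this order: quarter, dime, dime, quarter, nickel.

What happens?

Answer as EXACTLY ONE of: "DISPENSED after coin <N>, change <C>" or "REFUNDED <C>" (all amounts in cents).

Answer: DISPENSED after coin 2, change 0

Derivation:
Price: 35¢
Coin 1 (quarter, 25¢): balance = 25¢
Coin 2 (dime, 10¢): balance = 35¢
  → balance >= price → DISPENSE, change = 35 - 35 = 0¢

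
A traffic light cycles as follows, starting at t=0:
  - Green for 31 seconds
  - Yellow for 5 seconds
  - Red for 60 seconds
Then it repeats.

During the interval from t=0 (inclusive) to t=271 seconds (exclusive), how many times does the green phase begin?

Answer: 3

Derivation:
Cycle = 31+5+60 = 96s
green phase starts at t = k*96 + 0 for k=0,1,2,...
Need k*96+0 < 271 → k < 2.823
k ∈ {0, ..., 2} → 3 starts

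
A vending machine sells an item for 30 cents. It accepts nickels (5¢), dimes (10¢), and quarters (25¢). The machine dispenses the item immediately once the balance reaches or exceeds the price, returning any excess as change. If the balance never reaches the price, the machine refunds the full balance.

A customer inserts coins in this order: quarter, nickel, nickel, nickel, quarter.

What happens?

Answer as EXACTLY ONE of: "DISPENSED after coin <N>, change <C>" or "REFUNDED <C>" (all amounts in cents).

Price: 30¢
Coin 1 (quarter, 25¢): balance = 25¢
Coin 2 (nickel, 5¢): balance = 30¢
  → balance >= price → DISPENSE, change = 30 - 30 = 0¢

Answer: DISPENSED after coin 2, change 0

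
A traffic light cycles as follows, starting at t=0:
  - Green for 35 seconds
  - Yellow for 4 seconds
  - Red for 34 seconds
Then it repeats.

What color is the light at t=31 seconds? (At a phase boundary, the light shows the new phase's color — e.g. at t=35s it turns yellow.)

Answer: green

Derivation:
Cycle length = 35 + 4 + 34 = 73s
t = 31, phase_t = 31 mod 73 = 31
31 < 35 (green end) → GREEN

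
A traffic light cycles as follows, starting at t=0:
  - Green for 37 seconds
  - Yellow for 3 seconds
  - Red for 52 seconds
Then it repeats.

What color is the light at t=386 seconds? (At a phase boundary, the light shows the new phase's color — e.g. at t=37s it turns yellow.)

Cycle length = 37 + 3 + 52 = 92s
t = 386, phase_t = 386 mod 92 = 18
18 < 37 (green end) → GREEN

Answer: green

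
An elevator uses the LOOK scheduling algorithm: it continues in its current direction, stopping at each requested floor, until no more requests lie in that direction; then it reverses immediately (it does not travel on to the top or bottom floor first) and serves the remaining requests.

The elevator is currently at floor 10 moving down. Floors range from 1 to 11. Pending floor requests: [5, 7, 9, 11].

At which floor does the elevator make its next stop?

Current floor: 10, direction: down
Requests above: [11]
Requests below: [5, 7, 9]
Moving down and requests lie below → nearest below is max([5, 7, 9]) = 9

Answer: 9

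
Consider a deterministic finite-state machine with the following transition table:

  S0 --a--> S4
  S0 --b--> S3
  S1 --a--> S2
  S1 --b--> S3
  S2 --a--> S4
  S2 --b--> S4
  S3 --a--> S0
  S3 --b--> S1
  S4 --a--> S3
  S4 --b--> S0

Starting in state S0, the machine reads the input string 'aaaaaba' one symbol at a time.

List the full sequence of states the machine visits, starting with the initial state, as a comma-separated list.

Answer: S0, S4, S3, S0, S4, S3, S1, S2

Derivation:
Start: S0
  read 'a': S0 --a--> S4
  read 'a': S4 --a--> S3
  read 'a': S3 --a--> S0
  read 'a': S0 --a--> S4
  read 'a': S4 --a--> S3
  read 'b': S3 --b--> S1
  read 'a': S1 --a--> S2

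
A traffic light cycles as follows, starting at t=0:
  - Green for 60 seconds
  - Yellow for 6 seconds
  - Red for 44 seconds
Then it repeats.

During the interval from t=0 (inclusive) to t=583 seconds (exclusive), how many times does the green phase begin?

Answer: 6

Derivation:
Cycle = 60+6+44 = 110s
green phase starts at t = k*110 + 0 for k=0,1,2,...
Need k*110+0 < 583 → k < 5.300
k ∈ {0, ..., 5} → 6 starts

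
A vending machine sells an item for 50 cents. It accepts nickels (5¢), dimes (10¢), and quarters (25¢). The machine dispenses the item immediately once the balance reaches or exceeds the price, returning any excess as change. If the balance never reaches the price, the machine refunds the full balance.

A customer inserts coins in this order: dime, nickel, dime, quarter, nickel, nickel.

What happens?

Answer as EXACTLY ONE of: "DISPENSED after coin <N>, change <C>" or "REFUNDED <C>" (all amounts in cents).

Answer: DISPENSED after coin 4, change 0

Derivation:
Price: 50¢
Coin 1 (dime, 10¢): balance = 10¢
Coin 2 (nickel, 5¢): balance = 15¢
Coin 3 (dime, 10¢): balance = 25¢
Coin 4 (quarter, 25¢): balance = 50¢
  → balance >= price → DISPENSE, change = 50 - 50 = 0¢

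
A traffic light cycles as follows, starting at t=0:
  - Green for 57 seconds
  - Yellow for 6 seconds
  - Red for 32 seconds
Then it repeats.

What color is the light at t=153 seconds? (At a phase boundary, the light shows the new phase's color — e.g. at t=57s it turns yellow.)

Cycle length = 57 + 6 + 32 = 95s
t = 153, phase_t = 153 mod 95 = 58
57 <= 58 < 63 (yellow end) → YELLOW

Answer: yellow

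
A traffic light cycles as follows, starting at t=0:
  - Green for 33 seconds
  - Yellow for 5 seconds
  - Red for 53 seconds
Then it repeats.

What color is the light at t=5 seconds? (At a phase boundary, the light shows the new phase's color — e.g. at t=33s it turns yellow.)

Answer: green

Derivation:
Cycle length = 33 + 5 + 53 = 91s
t = 5, phase_t = 5 mod 91 = 5
5 < 33 (green end) → GREEN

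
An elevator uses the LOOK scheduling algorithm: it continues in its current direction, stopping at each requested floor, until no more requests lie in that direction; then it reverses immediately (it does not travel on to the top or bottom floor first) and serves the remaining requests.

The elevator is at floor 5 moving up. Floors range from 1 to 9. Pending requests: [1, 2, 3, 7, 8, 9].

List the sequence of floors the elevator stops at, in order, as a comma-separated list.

Answer: 7, 8, 9, 3, 2, 1

Derivation:
Current: 5, moving UP
Serve above first (ascending): [7, 8, 9]
Then reverse, serve below (descending): [3, 2, 1]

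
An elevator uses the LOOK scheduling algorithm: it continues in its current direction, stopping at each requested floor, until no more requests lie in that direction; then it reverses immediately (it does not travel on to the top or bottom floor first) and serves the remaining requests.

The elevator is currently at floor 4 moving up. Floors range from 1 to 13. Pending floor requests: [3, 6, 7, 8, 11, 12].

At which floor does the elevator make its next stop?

Current floor: 4, direction: up
Requests above: [6, 7, 8, 11, 12]
Requests below: [3]
Moving up and requests lie above → nearest above is min([6, 7, 8, 11, 12]) = 6

Answer: 6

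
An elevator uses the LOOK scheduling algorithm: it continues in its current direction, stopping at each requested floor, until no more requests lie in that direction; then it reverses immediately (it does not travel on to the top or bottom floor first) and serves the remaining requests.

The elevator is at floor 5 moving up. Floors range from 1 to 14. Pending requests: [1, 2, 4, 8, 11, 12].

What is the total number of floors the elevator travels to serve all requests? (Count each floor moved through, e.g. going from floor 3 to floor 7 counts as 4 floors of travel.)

Start at floor 5 moving up, LOOK stop order: [8, 11, 12, 4, 2, 1]
  5 → 8: |8-5| = 3, total = 3
  8 → 11: |11-8| = 3, total = 6
  11 → 12: |12-11| = 1, total = 7
  12 → 4: |4-12| = 8, total = 15
  4 → 2: |2-4| = 2, total = 17
  2 → 1: |1-2| = 1, total = 18

Answer: 18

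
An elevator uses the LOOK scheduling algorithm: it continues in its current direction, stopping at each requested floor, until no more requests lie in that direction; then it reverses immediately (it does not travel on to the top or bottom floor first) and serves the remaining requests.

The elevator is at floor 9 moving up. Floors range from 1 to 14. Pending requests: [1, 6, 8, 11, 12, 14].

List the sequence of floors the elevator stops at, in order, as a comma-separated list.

Current: 9, moving UP
Serve above first (ascending): [11, 12, 14]
Then reverse, serve below (descending): [8, 6, 1]

Answer: 11, 12, 14, 8, 6, 1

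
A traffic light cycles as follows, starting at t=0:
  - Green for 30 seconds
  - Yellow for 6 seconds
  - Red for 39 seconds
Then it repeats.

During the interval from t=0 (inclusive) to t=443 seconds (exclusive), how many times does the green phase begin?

Answer: 6

Derivation:
Cycle = 30+6+39 = 75s
green phase starts at t = k*75 + 0 for k=0,1,2,...
Need k*75+0 < 443 → k < 5.907
k ∈ {0, ..., 5} → 6 starts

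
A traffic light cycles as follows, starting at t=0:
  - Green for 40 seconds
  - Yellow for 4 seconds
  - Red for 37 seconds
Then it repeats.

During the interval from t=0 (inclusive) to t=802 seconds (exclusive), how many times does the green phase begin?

Cycle = 40+4+37 = 81s
green phase starts at t = k*81 + 0 for k=0,1,2,...
Need k*81+0 < 802 → k < 9.901
k ∈ {0, ..., 9} → 10 starts

Answer: 10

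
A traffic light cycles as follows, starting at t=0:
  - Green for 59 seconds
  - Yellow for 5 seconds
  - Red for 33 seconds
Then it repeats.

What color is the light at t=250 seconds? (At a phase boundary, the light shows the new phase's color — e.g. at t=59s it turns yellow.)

Answer: green

Derivation:
Cycle length = 59 + 5 + 33 = 97s
t = 250, phase_t = 250 mod 97 = 56
56 < 59 (green end) → GREEN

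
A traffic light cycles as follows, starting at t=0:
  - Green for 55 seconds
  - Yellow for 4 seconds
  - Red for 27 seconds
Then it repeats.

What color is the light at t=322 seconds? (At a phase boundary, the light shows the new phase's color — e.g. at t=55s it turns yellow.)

Answer: red

Derivation:
Cycle length = 55 + 4 + 27 = 86s
t = 322, phase_t = 322 mod 86 = 64
64 >= 59 → RED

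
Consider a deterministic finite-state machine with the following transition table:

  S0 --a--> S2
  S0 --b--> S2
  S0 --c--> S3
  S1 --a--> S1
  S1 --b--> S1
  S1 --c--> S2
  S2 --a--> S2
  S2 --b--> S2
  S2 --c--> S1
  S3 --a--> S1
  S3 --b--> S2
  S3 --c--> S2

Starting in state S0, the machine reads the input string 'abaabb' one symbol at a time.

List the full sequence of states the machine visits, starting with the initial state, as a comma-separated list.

Answer: S0, S2, S2, S2, S2, S2, S2

Derivation:
Start: S0
  read 'a': S0 --a--> S2
  read 'b': S2 --b--> S2
  read 'a': S2 --a--> S2
  read 'a': S2 --a--> S2
  read 'b': S2 --b--> S2
  read 'b': S2 --b--> S2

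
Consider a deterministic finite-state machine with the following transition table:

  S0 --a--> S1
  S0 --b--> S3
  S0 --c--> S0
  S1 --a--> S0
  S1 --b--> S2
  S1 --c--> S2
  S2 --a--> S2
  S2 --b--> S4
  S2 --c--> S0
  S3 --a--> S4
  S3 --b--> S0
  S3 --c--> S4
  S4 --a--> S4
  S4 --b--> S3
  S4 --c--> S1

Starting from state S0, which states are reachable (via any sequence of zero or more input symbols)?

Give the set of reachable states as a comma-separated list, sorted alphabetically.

BFS from S0:
  visit S0: S0--a-->S1 (new), S0--b-->S3 (new), S0--c-->S0 (seen)
  visit S1: S1--a-->S0 (seen), S1--b-->S2 (new), S1--c-->S2 (seen)
  visit S3: S3--a-->S4 (new), S3--b-->S0 (seen), S3--c-->S4 (seen)
  visit S2: S2--a-->S2 (seen), S2--b-->S4 (seen), S2--c-->S0 (seen)
  visit S4: S4--a-->S4 (seen), S4--b-->S3 (seen), S4--c-->S1 (seen)

Answer: S0, S1, S2, S3, S4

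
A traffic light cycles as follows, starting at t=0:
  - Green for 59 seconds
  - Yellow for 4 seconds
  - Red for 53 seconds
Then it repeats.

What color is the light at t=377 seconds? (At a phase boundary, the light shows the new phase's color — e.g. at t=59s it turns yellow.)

Cycle length = 59 + 4 + 53 = 116s
t = 377, phase_t = 377 mod 116 = 29
29 < 59 (green end) → GREEN

Answer: green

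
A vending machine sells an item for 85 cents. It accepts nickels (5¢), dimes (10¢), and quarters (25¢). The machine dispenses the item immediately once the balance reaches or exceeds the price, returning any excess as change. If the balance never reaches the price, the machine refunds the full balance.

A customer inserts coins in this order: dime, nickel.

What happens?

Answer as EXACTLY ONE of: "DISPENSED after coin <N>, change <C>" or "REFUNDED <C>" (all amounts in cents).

Answer: REFUNDED 15

Derivation:
Price: 85¢
Coin 1 (dime, 10¢): balance = 10¢
Coin 2 (nickel, 5¢): balance = 15¢
All coins inserted, balance 15¢ < price 85¢ → REFUND 15¢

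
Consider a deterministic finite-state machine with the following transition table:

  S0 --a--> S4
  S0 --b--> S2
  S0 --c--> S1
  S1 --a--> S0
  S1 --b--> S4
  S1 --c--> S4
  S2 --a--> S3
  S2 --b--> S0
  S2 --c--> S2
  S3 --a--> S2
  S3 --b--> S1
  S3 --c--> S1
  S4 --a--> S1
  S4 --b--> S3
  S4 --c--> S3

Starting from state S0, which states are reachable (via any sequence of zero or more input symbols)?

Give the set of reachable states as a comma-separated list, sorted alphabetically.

Answer: S0, S1, S2, S3, S4

Derivation:
BFS from S0:
  visit S0: S0--a-->S4 (new), S0--b-->S2 (new), S0--c-->S1 (new)
  visit S4: S4--a-->S1 (seen), S4--b-->S3 (new), S4--c-->S3 (seen)
  visit S2: S2--a-->S3 (seen), S2--b-->S0 (seen), S2--c-->S2 (seen)
  visit S1: S1--a-->S0 (seen), S1--b-->S4 (seen), S1--c-->S4 (seen)
  visit S3: S3--a-->S2 (seen), S3--b-->S1 (seen), S3--c-->S1 (seen)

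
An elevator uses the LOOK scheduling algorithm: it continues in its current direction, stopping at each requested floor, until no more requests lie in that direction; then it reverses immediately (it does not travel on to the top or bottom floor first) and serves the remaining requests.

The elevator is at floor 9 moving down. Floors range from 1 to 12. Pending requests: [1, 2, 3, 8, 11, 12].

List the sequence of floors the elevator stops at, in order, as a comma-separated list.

Current: 9, moving DOWN
Serve below first (descending): [8, 3, 2, 1]
Then reverse, serve above (ascending): [11, 12]

Answer: 8, 3, 2, 1, 11, 12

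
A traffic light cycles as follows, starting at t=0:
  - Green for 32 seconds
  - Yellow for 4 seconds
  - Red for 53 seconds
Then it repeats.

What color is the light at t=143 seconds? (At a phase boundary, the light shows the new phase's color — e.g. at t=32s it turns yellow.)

Cycle length = 32 + 4 + 53 = 89s
t = 143, phase_t = 143 mod 89 = 54
54 >= 36 → RED

Answer: red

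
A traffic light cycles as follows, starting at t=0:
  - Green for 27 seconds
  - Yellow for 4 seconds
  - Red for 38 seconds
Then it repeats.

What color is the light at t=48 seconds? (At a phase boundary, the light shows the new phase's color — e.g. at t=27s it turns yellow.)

Answer: red

Derivation:
Cycle length = 27 + 4 + 38 = 69s
t = 48, phase_t = 48 mod 69 = 48
48 >= 31 → RED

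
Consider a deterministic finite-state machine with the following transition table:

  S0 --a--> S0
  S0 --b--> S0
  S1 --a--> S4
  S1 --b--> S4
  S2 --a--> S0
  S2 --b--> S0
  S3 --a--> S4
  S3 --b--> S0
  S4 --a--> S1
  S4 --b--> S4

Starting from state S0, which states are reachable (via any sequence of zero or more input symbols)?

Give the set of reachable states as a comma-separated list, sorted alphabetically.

BFS from S0:
  visit S0: S0--a-->S0 (seen), S0--b-->S0 (seen)

Answer: S0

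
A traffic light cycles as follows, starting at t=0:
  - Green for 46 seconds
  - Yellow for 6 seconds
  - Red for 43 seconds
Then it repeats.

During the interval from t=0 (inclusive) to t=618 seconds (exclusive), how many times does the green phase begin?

Answer: 7

Derivation:
Cycle = 46+6+43 = 95s
green phase starts at t = k*95 + 0 for k=0,1,2,...
Need k*95+0 < 618 → k < 6.505
k ∈ {0, ..., 6} → 7 starts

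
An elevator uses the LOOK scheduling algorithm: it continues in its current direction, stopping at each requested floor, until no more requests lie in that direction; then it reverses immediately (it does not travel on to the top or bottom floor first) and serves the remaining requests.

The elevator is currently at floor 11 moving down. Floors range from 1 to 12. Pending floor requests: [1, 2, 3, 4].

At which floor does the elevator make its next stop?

Current floor: 11, direction: down
Requests above: []
Requests below: [1, 2, 3, 4]
Moving down and requests lie below → nearest below is max([1, 2, 3, 4]) = 4

Answer: 4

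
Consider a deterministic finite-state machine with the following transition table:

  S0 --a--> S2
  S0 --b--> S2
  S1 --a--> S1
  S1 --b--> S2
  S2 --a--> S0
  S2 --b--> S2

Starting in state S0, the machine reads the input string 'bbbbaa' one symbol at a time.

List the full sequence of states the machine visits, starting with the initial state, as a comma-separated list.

Start: S0
  read 'b': S0 --b--> S2
  read 'b': S2 --b--> S2
  read 'b': S2 --b--> S2
  read 'b': S2 --b--> S2
  read 'a': S2 --a--> S0
  read 'a': S0 --a--> S2

Answer: S0, S2, S2, S2, S2, S0, S2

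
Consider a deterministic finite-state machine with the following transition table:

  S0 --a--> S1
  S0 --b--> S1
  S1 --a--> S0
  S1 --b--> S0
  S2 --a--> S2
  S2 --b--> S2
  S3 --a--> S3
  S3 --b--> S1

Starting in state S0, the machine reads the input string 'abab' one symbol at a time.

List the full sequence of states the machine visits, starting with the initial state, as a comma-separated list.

Start: S0
  read 'a': S0 --a--> S1
  read 'b': S1 --b--> S0
  read 'a': S0 --a--> S1
  read 'b': S1 --b--> S0

Answer: S0, S1, S0, S1, S0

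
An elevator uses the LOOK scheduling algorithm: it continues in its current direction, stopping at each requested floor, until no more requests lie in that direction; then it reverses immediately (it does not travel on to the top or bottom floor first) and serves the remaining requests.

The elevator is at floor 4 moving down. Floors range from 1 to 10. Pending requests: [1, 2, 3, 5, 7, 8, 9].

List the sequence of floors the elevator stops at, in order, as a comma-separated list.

Answer: 3, 2, 1, 5, 7, 8, 9

Derivation:
Current: 4, moving DOWN
Serve below first (descending): [3, 2, 1]
Then reverse, serve above (ascending): [5, 7, 8, 9]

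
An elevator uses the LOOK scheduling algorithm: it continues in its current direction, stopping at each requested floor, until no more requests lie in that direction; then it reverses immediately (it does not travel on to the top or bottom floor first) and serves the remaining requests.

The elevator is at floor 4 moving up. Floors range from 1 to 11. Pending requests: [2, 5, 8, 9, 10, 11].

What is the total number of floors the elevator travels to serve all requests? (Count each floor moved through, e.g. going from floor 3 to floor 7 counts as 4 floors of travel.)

Start at floor 4 moving up, LOOK stop order: [5, 8, 9, 10, 11, 2]
  4 → 5: |5-4| = 1, total = 1
  5 → 8: |8-5| = 3, total = 4
  8 → 9: |9-8| = 1, total = 5
  9 → 10: |10-9| = 1, total = 6
  10 → 11: |11-10| = 1, total = 7
  11 → 2: |2-11| = 9, total = 16

Answer: 16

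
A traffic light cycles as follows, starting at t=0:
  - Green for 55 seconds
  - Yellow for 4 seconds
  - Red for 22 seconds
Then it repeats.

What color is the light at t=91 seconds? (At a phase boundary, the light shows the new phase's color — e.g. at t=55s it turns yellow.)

Answer: green

Derivation:
Cycle length = 55 + 4 + 22 = 81s
t = 91, phase_t = 91 mod 81 = 10
10 < 55 (green end) → GREEN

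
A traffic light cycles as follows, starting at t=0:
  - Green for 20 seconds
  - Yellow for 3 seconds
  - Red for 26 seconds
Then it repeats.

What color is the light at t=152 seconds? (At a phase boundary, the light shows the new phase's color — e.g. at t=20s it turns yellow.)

Cycle length = 20 + 3 + 26 = 49s
t = 152, phase_t = 152 mod 49 = 5
5 < 20 (green end) → GREEN

Answer: green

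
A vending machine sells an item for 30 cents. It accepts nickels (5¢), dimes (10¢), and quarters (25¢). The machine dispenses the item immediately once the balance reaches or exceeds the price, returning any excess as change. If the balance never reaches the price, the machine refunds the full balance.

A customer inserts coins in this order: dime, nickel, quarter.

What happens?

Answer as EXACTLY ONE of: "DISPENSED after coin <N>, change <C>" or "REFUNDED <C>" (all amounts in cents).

Price: 30¢
Coin 1 (dime, 10¢): balance = 10¢
Coin 2 (nickel, 5¢): balance = 15¢
Coin 3 (quarter, 25¢): balance = 40¢
  → balance >= price → DISPENSE, change = 40 - 30 = 10¢

Answer: DISPENSED after coin 3, change 10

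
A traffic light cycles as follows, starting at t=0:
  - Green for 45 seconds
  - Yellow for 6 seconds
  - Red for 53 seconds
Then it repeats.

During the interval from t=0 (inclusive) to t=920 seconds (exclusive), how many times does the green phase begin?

Cycle = 45+6+53 = 104s
green phase starts at t = k*104 + 0 for k=0,1,2,...
Need k*104+0 < 920 → k < 8.846
k ∈ {0, ..., 8} → 9 starts

Answer: 9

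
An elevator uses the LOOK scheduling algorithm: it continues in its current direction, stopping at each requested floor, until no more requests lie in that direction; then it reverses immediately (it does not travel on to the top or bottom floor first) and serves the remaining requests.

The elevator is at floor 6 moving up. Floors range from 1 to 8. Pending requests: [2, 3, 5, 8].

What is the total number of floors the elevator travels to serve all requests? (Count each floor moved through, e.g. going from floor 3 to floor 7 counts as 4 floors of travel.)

Answer: 8

Derivation:
Start at floor 6 moving up, LOOK stop order: [8, 5, 3, 2]
  6 → 8: |8-6| = 2, total = 2
  8 → 5: |5-8| = 3, total = 5
  5 → 3: |3-5| = 2, total = 7
  3 → 2: |2-3| = 1, total = 8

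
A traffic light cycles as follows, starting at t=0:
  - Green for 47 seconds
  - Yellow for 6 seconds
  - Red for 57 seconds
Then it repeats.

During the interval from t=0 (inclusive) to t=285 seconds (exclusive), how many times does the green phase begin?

Answer: 3

Derivation:
Cycle = 47+6+57 = 110s
green phase starts at t = k*110 + 0 for k=0,1,2,...
Need k*110+0 < 285 → k < 2.591
k ∈ {0, ..., 2} → 3 starts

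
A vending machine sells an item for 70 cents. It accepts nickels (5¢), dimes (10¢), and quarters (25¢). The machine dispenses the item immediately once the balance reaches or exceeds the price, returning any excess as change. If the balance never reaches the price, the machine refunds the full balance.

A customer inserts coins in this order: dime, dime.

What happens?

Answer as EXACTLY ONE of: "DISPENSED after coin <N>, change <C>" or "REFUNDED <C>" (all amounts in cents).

Price: 70¢
Coin 1 (dime, 10¢): balance = 10¢
Coin 2 (dime, 10¢): balance = 20¢
All coins inserted, balance 20¢ < price 70¢ → REFUND 20¢

Answer: REFUNDED 20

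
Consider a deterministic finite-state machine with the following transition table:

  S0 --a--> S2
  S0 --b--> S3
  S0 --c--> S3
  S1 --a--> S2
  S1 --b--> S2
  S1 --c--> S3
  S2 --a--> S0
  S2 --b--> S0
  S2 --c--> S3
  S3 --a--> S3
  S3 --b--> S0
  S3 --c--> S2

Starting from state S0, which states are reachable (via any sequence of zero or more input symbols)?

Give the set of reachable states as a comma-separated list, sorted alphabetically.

BFS from S0:
  visit S0: S0--a-->S2 (new), S0--b-->S3 (new), S0--c-->S3 (seen)
  visit S2: S2--a-->S0 (seen), S2--b-->S0 (seen), S2--c-->S3 (seen)
  visit S3: S3--a-->S3 (seen), S3--b-->S0 (seen), S3--c-->S2 (seen)

Answer: S0, S2, S3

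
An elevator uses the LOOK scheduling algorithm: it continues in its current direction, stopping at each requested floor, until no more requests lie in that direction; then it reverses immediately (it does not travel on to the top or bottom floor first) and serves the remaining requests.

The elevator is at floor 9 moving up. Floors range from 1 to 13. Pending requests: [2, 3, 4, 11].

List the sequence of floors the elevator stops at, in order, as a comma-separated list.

Current: 9, moving UP
Serve above first (ascending): [11]
Then reverse, serve below (descending): [4, 3, 2]

Answer: 11, 4, 3, 2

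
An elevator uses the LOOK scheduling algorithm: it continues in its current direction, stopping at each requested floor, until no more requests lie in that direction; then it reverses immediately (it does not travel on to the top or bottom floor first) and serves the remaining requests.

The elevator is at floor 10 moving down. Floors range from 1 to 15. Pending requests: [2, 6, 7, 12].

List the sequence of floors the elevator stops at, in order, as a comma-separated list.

Current: 10, moving DOWN
Serve below first (descending): [7, 6, 2]
Then reverse, serve above (ascending): [12]

Answer: 7, 6, 2, 12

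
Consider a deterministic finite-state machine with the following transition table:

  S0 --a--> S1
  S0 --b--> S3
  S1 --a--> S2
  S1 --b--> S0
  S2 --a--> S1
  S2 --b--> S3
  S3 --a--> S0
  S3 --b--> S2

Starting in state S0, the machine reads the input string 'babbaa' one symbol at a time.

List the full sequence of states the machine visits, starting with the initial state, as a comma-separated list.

Start: S0
  read 'b': S0 --b--> S3
  read 'a': S3 --a--> S0
  read 'b': S0 --b--> S3
  read 'b': S3 --b--> S2
  read 'a': S2 --a--> S1
  read 'a': S1 --a--> S2

Answer: S0, S3, S0, S3, S2, S1, S2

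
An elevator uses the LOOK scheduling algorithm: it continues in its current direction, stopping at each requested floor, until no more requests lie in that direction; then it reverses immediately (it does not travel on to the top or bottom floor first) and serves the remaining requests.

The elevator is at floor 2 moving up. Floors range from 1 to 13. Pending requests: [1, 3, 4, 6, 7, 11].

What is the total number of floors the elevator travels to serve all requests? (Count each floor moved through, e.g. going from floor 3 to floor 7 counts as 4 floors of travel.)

Answer: 19

Derivation:
Start at floor 2 moving up, LOOK stop order: [3, 4, 6, 7, 11, 1]
  2 → 3: |3-2| = 1, total = 1
  3 → 4: |4-3| = 1, total = 2
  4 → 6: |6-4| = 2, total = 4
  6 → 7: |7-6| = 1, total = 5
  7 → 11: |11-7| = 4, total = 9
  11 → 1: |1-11| = 10, total = 19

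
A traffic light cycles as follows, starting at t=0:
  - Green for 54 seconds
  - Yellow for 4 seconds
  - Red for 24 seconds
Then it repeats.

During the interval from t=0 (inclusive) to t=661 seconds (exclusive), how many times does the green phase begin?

Answer: 9

Derivation:
Cycle = 54+4+24 = 82s
green phase starts at t = k*82 + 0 for k=0,1,2,...
Need k*82+0 < 661 → k < 8.061
k ∈ {0, ..., 8} → 9 starts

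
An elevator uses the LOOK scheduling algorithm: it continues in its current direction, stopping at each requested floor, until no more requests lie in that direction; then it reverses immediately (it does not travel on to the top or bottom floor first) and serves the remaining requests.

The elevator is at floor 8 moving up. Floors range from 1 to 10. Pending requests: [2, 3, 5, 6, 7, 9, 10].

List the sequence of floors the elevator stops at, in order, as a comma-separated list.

Answer: 9, 10, 7, 6, 5, 3, 2

Derivation:
Current: 8, moving UP
Serve above first (ascending): [9, 10]
Then reverse, serve below (descending): [7, 6, 5, 3, 2]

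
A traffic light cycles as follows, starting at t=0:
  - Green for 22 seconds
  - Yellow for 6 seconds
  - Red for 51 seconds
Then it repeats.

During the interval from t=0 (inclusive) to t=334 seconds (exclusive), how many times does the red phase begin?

Cycle = 22+6+51 = 79s
red phase starts at t = k*79 + 28 for k=0,1,2,...
Need k*79+28 < 334 → k < 3.873
k ∈ {0, ..., 3} → 4 starts

Answer: 4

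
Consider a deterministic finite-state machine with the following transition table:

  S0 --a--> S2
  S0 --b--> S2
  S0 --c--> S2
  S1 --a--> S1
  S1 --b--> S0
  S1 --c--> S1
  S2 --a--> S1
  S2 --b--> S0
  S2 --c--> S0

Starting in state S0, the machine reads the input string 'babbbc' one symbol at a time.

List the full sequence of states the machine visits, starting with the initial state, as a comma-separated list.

Answer: S0, S2, S1, S0, S2, S0, S2

Derivation:
Start: S0
  read 'b': S0 --b--> S2
  read 'a': S2 --a--> S1
  read 'b': S1 --b--> S0
  read 'b': S0 --b--> S2
  read 'b': S2 --b--> S0
  read 'c': S0 --c--> S2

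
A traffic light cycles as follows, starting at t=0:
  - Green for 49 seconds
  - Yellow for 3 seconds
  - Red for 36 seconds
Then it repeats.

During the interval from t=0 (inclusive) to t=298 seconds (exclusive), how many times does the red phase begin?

Answer: 3

Derivation:
Cycle = 49+3+36 = 88s
red phase starts at t = k*88 + 52 for k=0,1,2,...
Need k*88+52 < 298 → k < 2.795
k ∈ {0, ..., 2} → 3 starts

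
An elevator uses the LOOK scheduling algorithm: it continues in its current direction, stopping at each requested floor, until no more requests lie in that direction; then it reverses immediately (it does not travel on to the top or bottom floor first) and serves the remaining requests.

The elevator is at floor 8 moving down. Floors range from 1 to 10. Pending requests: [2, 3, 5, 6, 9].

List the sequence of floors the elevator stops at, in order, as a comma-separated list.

Current: 8, moving DOWN
Serve below first (descending): [6, 5, 3, 2]
Then reverse, serve above (ascending): [9]

Answer: 6, 5, 3, 2, 9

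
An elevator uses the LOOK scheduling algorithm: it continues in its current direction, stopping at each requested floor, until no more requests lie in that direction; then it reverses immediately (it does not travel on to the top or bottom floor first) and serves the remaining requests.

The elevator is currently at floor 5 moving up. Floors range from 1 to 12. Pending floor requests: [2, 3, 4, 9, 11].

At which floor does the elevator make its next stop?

Answer: 9

Derivation:
Current floor: 5, direction: up
Requests above: [9, 11]
Requests below: [2, 3, 4]
Moving up and requests lie above → nearest above is min([9, 11]) = 9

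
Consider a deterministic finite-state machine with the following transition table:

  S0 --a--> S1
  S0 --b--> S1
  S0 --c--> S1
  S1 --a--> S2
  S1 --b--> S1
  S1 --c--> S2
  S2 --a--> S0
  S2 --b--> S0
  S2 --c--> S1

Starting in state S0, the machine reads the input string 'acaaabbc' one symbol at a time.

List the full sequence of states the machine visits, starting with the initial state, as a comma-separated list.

Start: S0
  read 'a': S0 --a--> S1
  read 'c': S1 --c--> S2
  read 'a': S2 --a--> S0
  read 'a': S0 --a--> S1
  read 'a': S1 --a--> S2
  read 'b': S2 --b--> S0
  read 'b': S0 --b--> S1
  read 'c': S1 --c--> S2

Answer: S0, S1, S2, S0, S1, S2, S0, S1, S2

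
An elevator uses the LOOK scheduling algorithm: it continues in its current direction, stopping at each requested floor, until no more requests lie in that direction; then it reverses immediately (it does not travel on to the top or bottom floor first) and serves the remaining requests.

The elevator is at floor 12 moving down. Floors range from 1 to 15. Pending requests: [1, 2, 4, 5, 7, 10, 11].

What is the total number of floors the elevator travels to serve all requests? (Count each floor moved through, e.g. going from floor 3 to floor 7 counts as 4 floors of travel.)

Start at floor 12 moving down, LOOK stop order: [11, 10, 7, 5, 4, 2, 1]
  12 → 11: |11-12| = 1, total = 1
  11 → 10: |10-11| = 1, total = 2
  10 → 7: |7-10| = 3, total = 5
  7 → 5: |5-7| = 2, total = 7
  5 → 4: |4-5| = 1, total = 8
  4 → 2: |2-4| = 2, total = 10
  2 → 1: |1-2| = 1, total = 11

Answer: 11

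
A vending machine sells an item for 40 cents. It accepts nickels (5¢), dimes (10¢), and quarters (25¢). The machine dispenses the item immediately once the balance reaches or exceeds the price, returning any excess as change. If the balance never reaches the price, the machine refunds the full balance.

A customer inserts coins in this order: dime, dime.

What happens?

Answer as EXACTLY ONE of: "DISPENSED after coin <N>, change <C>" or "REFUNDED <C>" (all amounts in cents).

Answer: REFUNDED 20

Derivation:
Price: 40¢
Coin 1 (dime, 10¢): balance = 10¢
Coin 2 (dime, 10¢): balance = 20¢
All coins inserted, balance 20¢ < price 40¢ → REFUND 20¢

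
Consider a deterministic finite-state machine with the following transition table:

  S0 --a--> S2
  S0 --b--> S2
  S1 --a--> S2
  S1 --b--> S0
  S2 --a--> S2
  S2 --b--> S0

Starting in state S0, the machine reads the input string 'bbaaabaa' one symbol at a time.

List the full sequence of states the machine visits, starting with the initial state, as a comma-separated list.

Start: S0
  read 'b': S0 --b--> S2
  read 'b': S2 --b--> S0
  read 'a': S0 --a--> S2
  read 'a': S2 --a--> S2
  read 'a': S2 --a--> S2
  read 'b': S2 --b--> S0
  read 'a': S0 --a--> S2
  read 'a': S2 --a--> S2

Answer: S0, S2, S0, S2, S2, S2, S0, S2, S2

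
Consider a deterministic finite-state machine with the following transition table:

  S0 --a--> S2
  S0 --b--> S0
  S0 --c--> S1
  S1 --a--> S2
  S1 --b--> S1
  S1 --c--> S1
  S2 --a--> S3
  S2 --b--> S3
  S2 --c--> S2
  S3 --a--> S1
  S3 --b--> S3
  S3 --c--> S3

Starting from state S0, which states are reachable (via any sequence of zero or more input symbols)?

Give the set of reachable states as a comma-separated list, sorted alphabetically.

Answer: S0, S1, S2, S3

Derivation:
BFS from S0:
  visit S0: S0--a-->S2 (new), S0--b-->S0 (seen), S0--c-->S1 (new)
  visit S2: S2--a-->S3 (new), S2--b-->S3 (seen), S2--c-->S2 (seen)
  visit S1: S1--a-->S2 (seen), S1--b-->S1 (seen), S1--c-->S1 (seen)
  visit S3: S3--a-->S1 (seen), S3--b-->S3 (seen), S3--c-->S3 (seen)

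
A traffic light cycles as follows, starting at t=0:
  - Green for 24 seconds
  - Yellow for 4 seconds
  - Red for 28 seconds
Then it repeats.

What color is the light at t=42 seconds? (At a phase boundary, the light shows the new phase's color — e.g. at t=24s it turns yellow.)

Cycle length = 24 + 4 + 28 = 56s
t = 42, phase_t = 42 mod 56 = 42
42 >= 28 → RED

Answer: red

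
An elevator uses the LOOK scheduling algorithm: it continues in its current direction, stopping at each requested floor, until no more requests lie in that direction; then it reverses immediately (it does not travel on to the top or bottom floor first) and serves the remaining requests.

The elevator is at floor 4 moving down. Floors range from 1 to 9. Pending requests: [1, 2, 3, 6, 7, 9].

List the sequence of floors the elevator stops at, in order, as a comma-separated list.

Answer: 3, 2, 1, 6, 7, 9

Derivation:
Current: 4, moving DOWN
Serve below first (descending): [3, 2, 1]
Then reverse, serve above (ascending): [6, 7, 9]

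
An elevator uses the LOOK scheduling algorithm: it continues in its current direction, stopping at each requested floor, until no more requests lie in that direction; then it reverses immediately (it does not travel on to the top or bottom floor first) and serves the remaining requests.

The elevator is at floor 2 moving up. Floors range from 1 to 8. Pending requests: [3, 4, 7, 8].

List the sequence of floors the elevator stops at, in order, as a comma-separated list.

Current: 2, moving UP
Serve above first (ascending): [3, 4, 7, 8]
Then reverse, serve below (descending): []

Answer: 3, 4, 7, 8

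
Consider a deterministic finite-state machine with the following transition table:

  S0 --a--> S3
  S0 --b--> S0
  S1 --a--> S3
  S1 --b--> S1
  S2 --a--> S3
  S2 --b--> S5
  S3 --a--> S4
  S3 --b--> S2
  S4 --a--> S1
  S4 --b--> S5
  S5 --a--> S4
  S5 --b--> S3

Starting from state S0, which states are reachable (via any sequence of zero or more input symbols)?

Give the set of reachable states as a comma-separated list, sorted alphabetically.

Answer: S0, S1, S2, S3, S4, S5

Derivation:
BFS from S0:
  visit S0: S0--a-->S3 (new), S0--b-->S0 (seen)
  visit S3: S3--a-->S4 (new), S3--b-->S2 (new)
  visit S4: S4--a-->S1 (new), S4--b-->S5 (new)
  visit S2: S2--a-->S3 (seen), S2--b-->S5 (seen)
  visit S1: S1--a-->S3 (seen), S1--b-->S1 (seen)
  visit S5: S5--a-->S4 (seen), S5--b-->S3 (seen)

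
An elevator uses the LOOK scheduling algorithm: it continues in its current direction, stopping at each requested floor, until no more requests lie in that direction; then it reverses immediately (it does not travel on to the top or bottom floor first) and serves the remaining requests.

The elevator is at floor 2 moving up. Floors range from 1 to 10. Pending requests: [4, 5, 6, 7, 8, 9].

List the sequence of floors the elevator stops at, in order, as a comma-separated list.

Current: 2, moving UP
Serve above first (ascending): [4, 5, 6, 7, 8, 9]
Then reverse, serve below (descending): []

Answer: 4, 5, 6, 7, 8, 9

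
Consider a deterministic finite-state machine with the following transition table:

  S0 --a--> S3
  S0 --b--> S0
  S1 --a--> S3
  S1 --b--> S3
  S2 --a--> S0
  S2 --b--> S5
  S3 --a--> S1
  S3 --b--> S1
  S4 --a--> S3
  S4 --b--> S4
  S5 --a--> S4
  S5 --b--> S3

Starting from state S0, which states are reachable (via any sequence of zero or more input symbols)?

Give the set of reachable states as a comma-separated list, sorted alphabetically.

BFS from S0:
  visit S0: S0--a-->S3 (new), S0--b-->S0 (seen)
  visit S3: S3--a-->S1 (new), S3--b-->S1 (seen)
  visit S1: S1--a-->S3 (seen), S1--b-->S3 (seen)

Answer: S0, S1, S3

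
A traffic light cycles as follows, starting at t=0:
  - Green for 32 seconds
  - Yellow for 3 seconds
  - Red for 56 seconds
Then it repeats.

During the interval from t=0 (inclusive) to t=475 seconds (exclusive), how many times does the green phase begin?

Answer: 6

Derivation:
Cycle = 32+3+56 = 91s
green phase starts at t = k*91 + 0 for k=0,1,2,...
Need k*91+0 < 475 → k < 5.220
k ∈ {0, ..., 5} → 6 starts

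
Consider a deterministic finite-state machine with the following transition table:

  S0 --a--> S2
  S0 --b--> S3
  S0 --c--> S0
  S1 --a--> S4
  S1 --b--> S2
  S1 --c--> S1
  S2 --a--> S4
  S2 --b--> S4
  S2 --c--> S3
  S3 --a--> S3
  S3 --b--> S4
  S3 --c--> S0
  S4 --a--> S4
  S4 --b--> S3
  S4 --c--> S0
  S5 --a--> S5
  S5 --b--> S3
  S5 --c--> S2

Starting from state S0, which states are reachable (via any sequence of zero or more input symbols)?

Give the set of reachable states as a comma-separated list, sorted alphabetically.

Answer: S0, S2, S3, S4

Derivation:
BFS from S0:
  visit S0: S0--a-->S2 (new), S0--b-->S3 (new), S0--c-->S0 (seen)
  visit S2: S2--a-->S4 (new), S2--b-->S4 (seen), S2--c-->S3 (seen)
  visit S3: S3--a-->S3 (seen), S3--b-->S4 (seen), S3--c-->S0 (seen)
  visit S4: S4--a-->S4 (seen), S4--b-->S3 (seen), S4--c-->S0 (seen)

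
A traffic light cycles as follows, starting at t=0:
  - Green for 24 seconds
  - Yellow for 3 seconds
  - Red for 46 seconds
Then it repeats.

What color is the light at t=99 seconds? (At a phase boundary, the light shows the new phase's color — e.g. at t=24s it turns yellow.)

Answer: yellow

Derivation:
Cycle length = 24 + 3 + 46 = 73s
t = 99, phase_t = 99 mod 73 = 26
24 <= 26 < 27 (yellow end) → YELLOW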